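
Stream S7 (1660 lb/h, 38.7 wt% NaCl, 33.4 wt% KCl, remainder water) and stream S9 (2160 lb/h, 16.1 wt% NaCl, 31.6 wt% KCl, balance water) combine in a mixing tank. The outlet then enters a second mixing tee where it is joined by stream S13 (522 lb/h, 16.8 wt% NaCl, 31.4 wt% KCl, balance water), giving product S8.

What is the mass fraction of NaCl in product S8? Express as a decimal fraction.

0.2482

Overall, product flow = 4342 lb/h.
NaCl in = 1660×0.387 + 2160×0.161 + 522×0.168 = 1077.9 lb/h.
NaCl fraction in S8 = 0.2482.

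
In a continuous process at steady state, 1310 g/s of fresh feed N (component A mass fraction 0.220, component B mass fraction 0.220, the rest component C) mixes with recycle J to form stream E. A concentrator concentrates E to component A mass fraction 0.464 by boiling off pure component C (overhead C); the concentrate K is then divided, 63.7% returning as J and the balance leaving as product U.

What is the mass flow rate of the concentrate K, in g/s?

1711 g/s

Overall component A balance (none leaves overhead): component A in fresh feed = component A in product, i.e. 1310×0.220 = (1−0.637)·K·0.464.
K = 288.2/(0.464×0.363) = 1711.1 g/s.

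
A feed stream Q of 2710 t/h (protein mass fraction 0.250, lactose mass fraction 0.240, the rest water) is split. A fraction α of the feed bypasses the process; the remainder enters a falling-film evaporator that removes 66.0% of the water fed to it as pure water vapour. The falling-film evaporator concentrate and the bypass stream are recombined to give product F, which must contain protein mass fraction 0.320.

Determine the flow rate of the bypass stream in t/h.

948.8 t/h

All 2710×0.250 = 677.5 t/h of protein reaches F, so F = 677.5/0.320 = 2117.2 t/h and vapour = 592.81 t/h.
The evaporator receives (1−α)·2710 of feed at 0.510 water and removes 0.660 of that water:
0.660×0.510×(1−α)×2710 = 592.81
(1−α) = 592.81/912.19 = 0.6499;  α = 0.3501.
Bypass flow = 0.3501×2710 = 948.82 t/h.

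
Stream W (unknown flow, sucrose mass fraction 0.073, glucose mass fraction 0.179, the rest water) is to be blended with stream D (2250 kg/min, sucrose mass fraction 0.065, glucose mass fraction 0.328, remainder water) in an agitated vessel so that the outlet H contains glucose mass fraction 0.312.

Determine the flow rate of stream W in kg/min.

270.7 kg/min

Let W be the unknown flow. Total out = 2250 + W.
glucose balance: 738 + 0.179·W = 0.312·(2250 + W)
(0.179 − 0.312)·W = 0.312×2250 − 738 = -36
W = -36 / -0.133 = 270.68 kg/min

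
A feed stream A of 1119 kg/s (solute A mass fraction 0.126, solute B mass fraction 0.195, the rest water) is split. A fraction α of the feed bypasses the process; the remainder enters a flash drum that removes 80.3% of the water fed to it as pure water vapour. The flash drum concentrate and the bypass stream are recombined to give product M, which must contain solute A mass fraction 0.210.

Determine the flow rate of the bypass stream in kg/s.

298.1 kg/s

All 1119×0.126 = 140.99 kg/s of solute A reaches M, so M = 140.99/0.210 = 671.4 kg/s and vapour = 447.6 kg/s.
The evaporator receives (1−α)·1119 of feed at 0.679 water and removes 0.803 of that water:
0.803×0.679×(1−α)×1119 = 447.6
(1−α) = 447.6/610.12 = 0.7336;  α = 0.2664.
Bypass flow = 0.2664×1119 = 298.07 kg/s.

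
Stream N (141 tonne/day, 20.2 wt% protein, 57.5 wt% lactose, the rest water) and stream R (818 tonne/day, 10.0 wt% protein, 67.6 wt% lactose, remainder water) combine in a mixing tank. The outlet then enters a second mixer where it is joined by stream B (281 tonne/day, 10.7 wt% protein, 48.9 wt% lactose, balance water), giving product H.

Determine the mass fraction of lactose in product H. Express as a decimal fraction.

0.622

Overall, product flow = 1240 tonne/day.
lactose in = 141×0.575 + 818×0.676 + 281×0.489 = 771.45 tonne/day.
lactose fraction in H = 0.622.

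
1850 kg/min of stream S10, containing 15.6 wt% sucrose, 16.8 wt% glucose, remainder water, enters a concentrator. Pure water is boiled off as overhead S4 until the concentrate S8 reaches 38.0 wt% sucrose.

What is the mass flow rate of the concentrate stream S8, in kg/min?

759.5 kg/min

sucrose is conserved: 1850×0.156 = 288.6 kg/min all reports to the concentrate.
Concentrate = 288.6/(target fraction) = 759.47 kg/min.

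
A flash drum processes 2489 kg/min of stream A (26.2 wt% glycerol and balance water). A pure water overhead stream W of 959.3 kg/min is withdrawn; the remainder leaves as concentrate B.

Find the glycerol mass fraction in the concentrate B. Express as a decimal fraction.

0.4263

glycerol is not removed: 2489×0.262 = 652.12 kg/min of glycerol enters B.
Concentrate = 2489 − 959.3 = 1529.7 kg/min.
Mass fraction = 652.12/1529.7 = 0.4263.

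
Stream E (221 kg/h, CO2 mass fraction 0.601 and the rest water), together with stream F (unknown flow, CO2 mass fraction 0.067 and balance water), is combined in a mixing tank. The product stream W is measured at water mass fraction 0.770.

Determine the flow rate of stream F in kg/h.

503 kg/h

Let F be the unknown flow. Total out = 221 + F.
water balance: 88.179 + 0.933·F = 0.770·(221 + F)
(0.933 − 0.770)·F = 0.770×221 − 88.179 = 81.991
F = 81.991 / 0.163 = 503.01 kg/h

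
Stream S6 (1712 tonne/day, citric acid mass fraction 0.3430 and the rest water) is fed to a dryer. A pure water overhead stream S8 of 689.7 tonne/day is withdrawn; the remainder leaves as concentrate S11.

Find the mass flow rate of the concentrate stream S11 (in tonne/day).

Concentrate = 1712 − 689.7 = 1022.3 tonne/day.

1022 tonne/day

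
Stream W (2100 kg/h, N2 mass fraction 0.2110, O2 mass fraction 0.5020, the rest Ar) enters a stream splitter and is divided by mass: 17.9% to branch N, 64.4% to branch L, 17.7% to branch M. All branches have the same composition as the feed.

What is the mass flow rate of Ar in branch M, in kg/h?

106.7 kg/h

Branch M total = 0.177×2100 = 371.7 kg/h.
Ar in M = 0.287×371.7 = 106.68 kg/h.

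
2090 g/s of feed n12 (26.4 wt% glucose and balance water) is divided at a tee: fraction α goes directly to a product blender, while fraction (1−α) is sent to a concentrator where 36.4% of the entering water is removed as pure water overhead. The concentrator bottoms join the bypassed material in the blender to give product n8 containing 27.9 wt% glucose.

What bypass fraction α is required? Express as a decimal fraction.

0.799

All 2090×0.264 = 551.76 g/s of glucose reaches n8, so n8 = 551.76/0.279 = 1977.6 g/s and vapour = 112.37 g/s.
The evaporator receives (1−α)·2090 of feed at 0.736 water and removes 0.364 of that water:
0.364×0.736×(1−α)×2090 = 112.37
(1−α) = 112.37/559.92 = 0.2007;  α = 0.7993.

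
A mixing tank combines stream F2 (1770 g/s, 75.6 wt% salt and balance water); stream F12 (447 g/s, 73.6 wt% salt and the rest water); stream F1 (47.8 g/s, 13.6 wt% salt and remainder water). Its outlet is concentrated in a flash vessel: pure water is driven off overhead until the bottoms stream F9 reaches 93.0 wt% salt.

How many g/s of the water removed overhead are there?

salt entering = 1770×0.756 + 447×0.736 + 47.8×0.136 = 1673.6 g/s.
All salt reports to F9, so F9 = 1673.6/0.930 = 1799.6 g/s.
Total feed = 2264.8 g/s; overhead = 2264.8 − 1799.6 = 465.22 g/s.

465.2 g/s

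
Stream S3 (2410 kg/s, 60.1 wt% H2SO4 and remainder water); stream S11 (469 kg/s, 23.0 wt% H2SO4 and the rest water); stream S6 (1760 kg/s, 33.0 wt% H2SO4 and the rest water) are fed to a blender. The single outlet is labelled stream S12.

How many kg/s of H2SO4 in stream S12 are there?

2137 kg/s

H2SO4 out = H2SO4 in = 2410×0.601 + 469×0.230 + 1760×0.330 = 2137.1 kg/s.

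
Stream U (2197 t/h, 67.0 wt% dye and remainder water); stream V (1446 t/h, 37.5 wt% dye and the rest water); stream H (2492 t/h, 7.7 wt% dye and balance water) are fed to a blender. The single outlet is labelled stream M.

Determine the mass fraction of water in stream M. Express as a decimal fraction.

Total flow out = 2197 + 1446 + 2492 = 6135 t/h.
water in = 2197×0.330 + 1446×0.625 + 2492×0.923 = 3928.9 t/h.
water mass fraction in M = 3928.9/6135 = 0.640.

0.640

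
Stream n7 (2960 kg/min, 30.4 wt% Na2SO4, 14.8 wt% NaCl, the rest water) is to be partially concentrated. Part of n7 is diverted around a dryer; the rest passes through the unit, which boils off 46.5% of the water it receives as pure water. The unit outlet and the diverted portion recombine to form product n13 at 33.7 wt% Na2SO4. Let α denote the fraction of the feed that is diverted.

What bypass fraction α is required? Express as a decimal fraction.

All 2960×0.304 = 899.84 kg/min of Na2SO4 reaches n13, so n13 = 899.84/0.337 = 2670.1 kg/min and vapour = 289.85 kg/min.
The evaporator receives (1−α)·2960 of feed at 0.548 water and removes 0.465 of that water:
0.465×0.548×(1−α)×2960 = 289.85
(1−α) = 289.85/754.27 = 0.3843;  α = 0.6157.

0.616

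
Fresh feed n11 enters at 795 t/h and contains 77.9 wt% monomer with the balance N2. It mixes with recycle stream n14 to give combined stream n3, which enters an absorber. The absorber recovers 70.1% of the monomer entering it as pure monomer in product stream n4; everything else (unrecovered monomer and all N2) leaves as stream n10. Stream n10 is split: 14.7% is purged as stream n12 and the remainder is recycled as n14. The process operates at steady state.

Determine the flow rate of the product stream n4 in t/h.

582.8 t/h

monomer in n3: m_A = 795×0.779 + (1−0.147)·(1−0.701)·m_A, so m_A = 619.31/0.7450 = 831.33 t/h.
Product n4 = 0.701×831.33 = 582.77 t/h.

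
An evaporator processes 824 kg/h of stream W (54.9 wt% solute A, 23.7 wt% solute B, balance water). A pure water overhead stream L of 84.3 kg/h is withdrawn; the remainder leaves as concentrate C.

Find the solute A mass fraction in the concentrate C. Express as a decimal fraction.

solute A is not removed: 824×0.549 = 452.38 kg/h of solute A enters C.
Concentrate = 824 − 84.3 = 739.7 kg/h.
Mass fraction = 452.38/739.7 = 0.612.

0.612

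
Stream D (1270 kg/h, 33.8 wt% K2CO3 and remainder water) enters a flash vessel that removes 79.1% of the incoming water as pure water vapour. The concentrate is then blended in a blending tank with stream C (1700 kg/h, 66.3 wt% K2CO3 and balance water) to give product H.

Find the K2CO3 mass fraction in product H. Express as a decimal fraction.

0.675

Vapour removed = 0.791×0.662×1270 = 665.03 kg/h; concentrate = 604.97 kg/h.
K2CO3 reaching the mixer = 429.26 (from concentrate) + 1700×0.663 = 1556.4 kg/h.
Product flow = 604.97 + 1700 = 2305 kg/h; K2CO3 fraction = 0.675.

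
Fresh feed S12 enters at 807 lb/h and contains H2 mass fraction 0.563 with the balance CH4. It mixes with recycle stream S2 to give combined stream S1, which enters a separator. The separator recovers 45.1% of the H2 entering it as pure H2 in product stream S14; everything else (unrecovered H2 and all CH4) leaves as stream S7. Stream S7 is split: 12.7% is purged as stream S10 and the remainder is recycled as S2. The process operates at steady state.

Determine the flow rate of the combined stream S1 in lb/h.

CH4 enters only via S12 and leaves only via the purge: 807×0.437 = 0.127×(CH4 in S7), and the separator passes all CH4, so CH4 in S1 = CH4 in S7 = 2776.8 lb/h.
H2 in S1: m_A = 807×0.563 + (1−0.127)·(1−0.451)·m_A, so m_A = 454.34/0.5207 = 872.52 lb/h.
S1 = 872.52 + 2776.8 = 3649.4 lb/h.

3649 lb/h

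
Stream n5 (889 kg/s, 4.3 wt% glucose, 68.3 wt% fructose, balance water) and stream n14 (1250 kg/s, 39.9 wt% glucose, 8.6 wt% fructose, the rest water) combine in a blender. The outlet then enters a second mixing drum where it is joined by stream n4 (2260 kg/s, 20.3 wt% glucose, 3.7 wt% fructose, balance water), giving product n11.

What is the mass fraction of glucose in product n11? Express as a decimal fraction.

0.226

Overall, product flow = 4399 kg/s.
glucose in = 889×0.043 + 1250×0.399 + 2260×0.203 = 995.76 kg/s.
glucose fraction in n11 = 0.226.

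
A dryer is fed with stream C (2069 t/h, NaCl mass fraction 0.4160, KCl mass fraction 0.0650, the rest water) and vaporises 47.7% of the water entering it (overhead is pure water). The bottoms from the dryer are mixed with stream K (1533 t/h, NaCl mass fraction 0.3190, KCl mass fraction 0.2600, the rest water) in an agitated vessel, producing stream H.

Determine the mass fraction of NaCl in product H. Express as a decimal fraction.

Vapour removed = 0.477×0.519×2069 = 512.21 t/h; concentrate = 1556.8 t/h.
NaCl reaching the mixer = 860.7 (from concentrate) + 1533×0.319 = 1349.7 t/h.
Product flow = 1556.8 + 1533 = 3089.8 t/h; NaCl fraction = 0.4368.

0.4368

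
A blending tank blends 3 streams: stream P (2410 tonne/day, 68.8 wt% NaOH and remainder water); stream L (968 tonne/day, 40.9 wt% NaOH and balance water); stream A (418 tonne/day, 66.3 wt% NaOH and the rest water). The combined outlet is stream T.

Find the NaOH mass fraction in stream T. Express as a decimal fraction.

Total flow out = 2410 + 968 + 418 = 3796 tonne/day.
NaOH in = 2410×0.688 + 968×0.409 + 418×0.663 = 2331.1 tonne/day.
NaOH mass fraction in T = 2331.1/3796 = 0.614.

0.614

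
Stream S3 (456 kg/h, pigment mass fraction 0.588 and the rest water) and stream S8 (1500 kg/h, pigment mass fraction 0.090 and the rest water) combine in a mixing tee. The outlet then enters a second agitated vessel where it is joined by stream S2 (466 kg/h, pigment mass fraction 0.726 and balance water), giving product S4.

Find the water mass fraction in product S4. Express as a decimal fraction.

Overall, product flow = 2422 kg/h.
water in = 456×0.412 + 1500×0.910 + 466×0.274 = 1680.6 kg/h.
water fraction in S4 = 0.694.

0.694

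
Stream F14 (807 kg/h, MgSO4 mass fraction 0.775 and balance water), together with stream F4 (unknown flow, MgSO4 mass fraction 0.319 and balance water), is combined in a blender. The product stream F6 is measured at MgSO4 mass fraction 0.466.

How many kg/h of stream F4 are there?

1696 kg/h

Let F4 be the unknown flow. Total out = 807 + F4.
MgSO4 balance: 625.43 + 0.319·F4 = 0.466·(807 + F4)
(0.319 − 0.466)·F4 = 0.466×807 − 625.43 = -249.36
F4 = -249.36 / -0.147 = 1696.3 kg/h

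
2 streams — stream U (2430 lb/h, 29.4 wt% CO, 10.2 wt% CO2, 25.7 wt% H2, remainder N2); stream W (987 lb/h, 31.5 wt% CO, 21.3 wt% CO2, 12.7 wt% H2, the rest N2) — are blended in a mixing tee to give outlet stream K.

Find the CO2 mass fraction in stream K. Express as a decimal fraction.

Total flow out = 2430 + 987 = 3417 lb/h.
CO2 in = 2430×0.102 + 987×0.213 = 458.09 lb/h.
CO2 mass fraction in K = 458.09/3417 = 0.134.

0.134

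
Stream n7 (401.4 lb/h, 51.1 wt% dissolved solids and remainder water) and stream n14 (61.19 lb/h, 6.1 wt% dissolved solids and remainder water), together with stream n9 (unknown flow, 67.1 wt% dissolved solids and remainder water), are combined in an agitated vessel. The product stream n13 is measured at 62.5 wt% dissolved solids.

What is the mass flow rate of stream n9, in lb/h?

Let n9 be the unknown flow. Total out = 462.59 + n9.
dissolved solids balance: 208.85 + 0.671·n9 = 0.625·(462.59 + n9)
(0.671 − 0.625)·n9 = 0.625×462.59 − 208.85 = 80.271
n9 = 80.271 / 0.046 = 1745 lb/h

1745 lb/h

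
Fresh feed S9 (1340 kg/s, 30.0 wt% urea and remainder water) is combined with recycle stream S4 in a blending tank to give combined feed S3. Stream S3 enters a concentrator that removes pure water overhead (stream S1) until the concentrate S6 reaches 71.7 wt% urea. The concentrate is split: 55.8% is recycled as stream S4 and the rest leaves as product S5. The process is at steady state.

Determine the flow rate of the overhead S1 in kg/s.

Overall urea balance (none leaves overhead): urea in fresh feed = urea in product, i.e. 1340×0.300 = (1−0.558)·S6·0.717.
S6 = 402/(0.717×0.442) = 1268.5 kg/s.
Recycle S4 = 0.558×1268.5 = 707.81 kg/s.
Combined feed S3 = 1340 + 707.81 = 2047.8 kg/s.
Overhead S1 = S3 − S6 = 2047.8 − 1268.5 = 779.33 kg/s.

779.3 kg/s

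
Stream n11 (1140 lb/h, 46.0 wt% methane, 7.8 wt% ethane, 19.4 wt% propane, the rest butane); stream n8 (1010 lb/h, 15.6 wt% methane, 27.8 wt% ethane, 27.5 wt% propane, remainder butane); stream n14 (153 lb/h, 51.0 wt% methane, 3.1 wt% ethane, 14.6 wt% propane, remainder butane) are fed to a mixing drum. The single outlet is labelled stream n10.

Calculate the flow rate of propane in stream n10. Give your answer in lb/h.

propane out = propane in = 1140×0.194 + 1010×0.275 + 153×0.146 = 521.25 lb/h.

521.2 lb/h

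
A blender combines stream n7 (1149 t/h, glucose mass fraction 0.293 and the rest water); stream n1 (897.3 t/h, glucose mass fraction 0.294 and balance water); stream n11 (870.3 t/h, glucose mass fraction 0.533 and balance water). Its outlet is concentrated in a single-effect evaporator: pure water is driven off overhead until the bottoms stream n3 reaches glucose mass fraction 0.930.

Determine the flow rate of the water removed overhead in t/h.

1772 t/h

glucose entering = 1149×0.293 + 897.3×0.294 + 870.3×0.533 = 1064.3 t/h.
All glucose reports to n3, so n3 = 1064.3/0.930 = 1144.4 t/h.
Total feed = 2916.6 t/h; overhead = 2916.6 − 1144.4 = 1772.2 t/h.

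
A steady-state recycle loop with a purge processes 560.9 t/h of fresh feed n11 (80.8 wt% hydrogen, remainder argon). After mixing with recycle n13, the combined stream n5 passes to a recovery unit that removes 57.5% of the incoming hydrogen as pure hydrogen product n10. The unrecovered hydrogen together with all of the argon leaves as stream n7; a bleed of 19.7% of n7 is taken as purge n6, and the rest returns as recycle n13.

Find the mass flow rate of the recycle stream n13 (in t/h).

argon enters only via n11 and leaves only via the purge: 560.9×0.192 = 0.197×(argon in n7), and the recovery unit passes all argon, so argon in n5 = argon in n7 = 546.66 t/h.
hydrogen in n5: m_A = 560.9×0.808 + (1−0.197)·(1−0.575)·m_A, so m_A = 453.21/0.6587 = 688.01 t/h.
n7 = (1−0.575)×688.01 + 546.66 = 839.07 t/h.
Recycle n13 = (1−0.197)×839.07 = 673.77 t/h.

673.8 t/h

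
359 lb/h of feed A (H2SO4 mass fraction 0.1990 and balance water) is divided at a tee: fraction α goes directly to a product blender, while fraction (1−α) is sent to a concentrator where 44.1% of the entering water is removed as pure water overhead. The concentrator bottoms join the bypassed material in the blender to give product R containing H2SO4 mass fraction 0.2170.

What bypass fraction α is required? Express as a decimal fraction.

0.765

All 359×0.199 = 71.441 lb/h of H2SO4 reaches R, so R = 71.441/0.217 = 329.22 lb/h and vapour = 29.779 lb/h.
The evaporator receives (1−α)·359 of feed at 0.801 water and removes 0.441 of that water:
0.441×0.801×(1−α)×359 = 29.779
(1−α) = 29.779/126.81 = 0.2348;  α = 0.7652.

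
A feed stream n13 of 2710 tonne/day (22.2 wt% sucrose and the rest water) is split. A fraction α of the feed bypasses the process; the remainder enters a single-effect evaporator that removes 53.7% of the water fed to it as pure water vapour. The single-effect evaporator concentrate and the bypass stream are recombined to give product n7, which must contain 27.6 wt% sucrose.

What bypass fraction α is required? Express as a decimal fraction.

0.532

All 2710×0.222 = 601.62 tonne/day of sucrose reaches n7, so n7 = 601.62/0.276 = 2179.8 tonne/day and vapour = 530.22 tonne/day.
The evaporator receives (1−α)·2710 of feed at 0.778 water and removes 0.537 of that water:
0.537×0.778×(1−α)×2710 = 530.22
(1−α) = 530.22/1132.2 = 0.4683;  α = 0.5317.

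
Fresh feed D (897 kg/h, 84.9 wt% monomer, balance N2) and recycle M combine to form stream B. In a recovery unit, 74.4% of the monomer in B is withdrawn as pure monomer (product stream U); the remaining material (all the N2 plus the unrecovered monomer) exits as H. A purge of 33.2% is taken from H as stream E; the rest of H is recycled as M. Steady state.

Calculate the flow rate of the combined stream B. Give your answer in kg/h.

N2 enters only via D and leaves only via the purge: 897×0.151 = 0.332×(N2 in H), and the recovery unit passes all N2, so N2 in B = N2 in H = 407.97 kg/h.
monomer in B: m_A = 897×0.849 + (1−0.332)·(1−0.744)·m_A, so m_A = 761.55/0.8290 = 918.65 kg/h.
B = 918.65 + 407.97 = 1326.6 kg/h.

1327 kg/h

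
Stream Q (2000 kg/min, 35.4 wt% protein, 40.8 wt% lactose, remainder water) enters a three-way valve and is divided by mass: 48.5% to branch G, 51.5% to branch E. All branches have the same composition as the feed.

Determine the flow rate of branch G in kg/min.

970 kg/min

Branch G flow = 0.485×2000 = 970 kg/min.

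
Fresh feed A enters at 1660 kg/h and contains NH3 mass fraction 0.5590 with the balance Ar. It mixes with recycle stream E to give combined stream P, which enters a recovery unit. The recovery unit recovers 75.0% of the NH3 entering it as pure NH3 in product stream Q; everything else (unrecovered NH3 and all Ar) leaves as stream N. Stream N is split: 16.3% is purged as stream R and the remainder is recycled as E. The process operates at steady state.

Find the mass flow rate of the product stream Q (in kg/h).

NH3 in P: m_A = 1660×0.559 + (1−0.163)·(1−0.750)·m_A, so m_A = 927.94/0.7908 = 1173.5 kg/h.
Product Q = 0.750×1173.5 = 880.12 kg/h.

880.1 kg/h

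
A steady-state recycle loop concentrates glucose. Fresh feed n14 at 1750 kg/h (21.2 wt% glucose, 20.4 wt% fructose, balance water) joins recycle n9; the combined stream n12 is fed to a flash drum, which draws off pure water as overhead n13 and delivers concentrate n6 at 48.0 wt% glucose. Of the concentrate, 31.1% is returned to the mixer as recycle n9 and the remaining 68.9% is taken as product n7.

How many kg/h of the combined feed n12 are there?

2099 kg/h

Overall glucose balance (none leaves overhead): glucose in fresh feed = glucose in product, i.e. 1750×0.212 = (1−0.311)·n6·0.480.
n6 = 371/(0.480×0.689) = 1121.8 kg/h.
Recycle n9 = 0.311×1121.8 = 348.88 kg/h.
Combined feed n12 = 1750 + 348.88 = 2098.9 kg/h.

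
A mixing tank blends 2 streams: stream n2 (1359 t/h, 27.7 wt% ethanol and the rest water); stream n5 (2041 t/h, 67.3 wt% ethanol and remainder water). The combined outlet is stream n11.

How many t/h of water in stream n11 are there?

water out = water in = 1359×0.723 + 2041×0.327 = 1650 t/h.

1650 t/h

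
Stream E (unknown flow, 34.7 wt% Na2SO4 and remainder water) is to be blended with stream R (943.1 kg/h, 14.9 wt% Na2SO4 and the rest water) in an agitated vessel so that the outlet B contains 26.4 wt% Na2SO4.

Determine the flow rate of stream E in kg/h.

Let E be the unknown flow. Total out = 943.1 + E.
Na2SO4 balance: 140.52 + 0.347·E = 0.264·(943.1 + E)
(0.347 − 0.264)·E = 0.264×943.1 − 140.52 = 108.46
E = 108.46 / 0.083 = 1306.7 kg/h

1307 kg/h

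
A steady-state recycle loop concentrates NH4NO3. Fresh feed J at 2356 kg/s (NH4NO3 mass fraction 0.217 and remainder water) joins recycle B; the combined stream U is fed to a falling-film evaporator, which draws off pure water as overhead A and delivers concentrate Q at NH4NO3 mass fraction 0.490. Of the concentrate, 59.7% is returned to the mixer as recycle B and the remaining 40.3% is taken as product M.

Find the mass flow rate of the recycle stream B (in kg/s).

1546 kg/s

Overall NH4NO3 balance (none leaves overhead): NH4NO3 in fresh feed = NH4NO3 in product, i.e. 2356×0.217 = (1−0.597)·Q·0.490.
Q = 511.25/(0.490×0.403) = 2589 kg/s.
Recycle B = 0.597×2589 = 1545.6 kg/s.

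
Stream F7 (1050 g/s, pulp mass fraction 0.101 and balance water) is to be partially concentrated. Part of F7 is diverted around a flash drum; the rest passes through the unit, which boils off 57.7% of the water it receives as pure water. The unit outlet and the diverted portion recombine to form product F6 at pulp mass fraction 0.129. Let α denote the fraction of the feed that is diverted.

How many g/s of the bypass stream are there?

All 1050×0.101 = 106.05 g/s of pulp reaches F6, so F6 = 106.05/0.129 = 822.09 g/s and vapour = 227.91 g/s.
The evaporator receives (1−α)·1050 of feed at 0.899 water and removes 0.577 of that water:
0.577×0.899×(1−α)×1050 = 227.91
(1−α) = 227.91/544.66 = 0.4184;  α = 0.5816.
Bypass flow = 0.5816×1050 = 610.64 g/s.

610.6 g/s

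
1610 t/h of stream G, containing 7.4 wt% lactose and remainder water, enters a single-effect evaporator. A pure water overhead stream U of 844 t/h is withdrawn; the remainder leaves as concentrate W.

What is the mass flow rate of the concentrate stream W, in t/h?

766 t/h

Concentrate = 1610 − 844 = 766 t/h.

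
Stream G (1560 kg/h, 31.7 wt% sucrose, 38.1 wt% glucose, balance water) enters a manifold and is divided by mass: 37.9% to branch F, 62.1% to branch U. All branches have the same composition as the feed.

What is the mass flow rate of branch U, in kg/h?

Branch U flow = 0.621×1560 = 968.76 kg/h.

968.8 kg/h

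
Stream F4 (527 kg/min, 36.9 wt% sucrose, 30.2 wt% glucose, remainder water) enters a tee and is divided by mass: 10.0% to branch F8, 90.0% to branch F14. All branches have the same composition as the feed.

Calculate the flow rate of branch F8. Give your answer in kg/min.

Branch F8 flow = 0.100×527 = 52.7 kg/min.

52.7 kg/min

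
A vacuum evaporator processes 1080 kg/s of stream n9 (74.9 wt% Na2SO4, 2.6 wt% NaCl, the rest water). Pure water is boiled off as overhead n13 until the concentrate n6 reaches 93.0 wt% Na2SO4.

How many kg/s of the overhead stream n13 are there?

210.2 kg/s

Na2SO4 is conserved: 1080×0.749 = 808.92 kg/s all reports to the concentrate.
Concentrate = 808.92/(target fraction) = 869.81 kg/s.
Overhead = 1080 − 869.81 = 210.19 kg/s.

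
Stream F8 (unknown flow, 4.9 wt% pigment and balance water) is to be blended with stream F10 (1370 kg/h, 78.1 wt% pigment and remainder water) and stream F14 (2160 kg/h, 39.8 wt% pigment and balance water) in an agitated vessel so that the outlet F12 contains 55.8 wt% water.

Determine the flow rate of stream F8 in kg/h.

939.9 kg/h

Let F8 be the unknown flow. Total out = 3530 + F8.
water balance: 1600.3 + 0.951·F8 = 0.558·(3530 + F8)
(0.951 − 0.558)·F8 = 0.558×3530 − 1600.3 = 369.39
F8 = 369.39 / 0.393 = 939.92 kg/h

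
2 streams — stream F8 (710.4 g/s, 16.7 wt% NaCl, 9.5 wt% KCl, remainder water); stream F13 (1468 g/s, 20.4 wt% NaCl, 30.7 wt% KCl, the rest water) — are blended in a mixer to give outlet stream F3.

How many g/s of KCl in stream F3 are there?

518.2 g/s

KCl out = KCl in = 710.4×0.095 + 1468×0.307 = 518.16 g/s.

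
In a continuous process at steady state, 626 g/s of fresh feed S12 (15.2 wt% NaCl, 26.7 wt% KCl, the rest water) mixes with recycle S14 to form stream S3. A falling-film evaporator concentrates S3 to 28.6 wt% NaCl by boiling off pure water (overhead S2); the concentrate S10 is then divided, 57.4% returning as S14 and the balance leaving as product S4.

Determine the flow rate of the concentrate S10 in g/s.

Overall NaCl balance (none leaves overhead): NaCl in fresh feed = NaCl in product, i.e. 626×0.152 = (1−0.574)·S10·0.286.
S10 = 95.152/(0.286×0.426) = 780.98 g/s.

781 g/s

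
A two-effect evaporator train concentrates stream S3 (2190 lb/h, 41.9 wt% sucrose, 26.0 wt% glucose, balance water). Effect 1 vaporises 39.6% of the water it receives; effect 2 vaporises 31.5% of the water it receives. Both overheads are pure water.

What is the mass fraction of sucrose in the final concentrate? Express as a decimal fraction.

0.5161

water in feed = 2190×0.321 = 702.99 lb/h.
After stage 1: water left = (1−0.396)×702.99 = 424.61; stream total = 1911.6 lb/h.
After stage 2: water left = (1−0.315)×424.61 = 290.86; final concentrate = 1777.9 lb/h.
sucrose fraction = 917.61/1777.9 = 0.5161.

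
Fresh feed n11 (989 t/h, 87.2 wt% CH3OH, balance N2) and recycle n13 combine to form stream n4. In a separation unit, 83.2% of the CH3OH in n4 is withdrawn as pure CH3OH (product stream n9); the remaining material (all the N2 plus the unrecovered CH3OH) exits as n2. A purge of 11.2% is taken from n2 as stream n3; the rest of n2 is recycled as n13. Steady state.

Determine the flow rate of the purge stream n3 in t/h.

145.7 t/h

N2 enters only via n11 and leaves only via the purge: 989×0.128 = 0.112×(N2 in n2), and the separation unit passes all N2, so N2 in n4 = N2 in n2 = 1130.3 t/h.
CH3OH in n4: m_A = 989×0.872 + (1−0.112)·(1−0.832)·m_A, so m_A = 862.41/0.8508 = 1013.6 t/h.
n2 = (1−0.832)×1013.6 + 1130.3 = 1300.6 t/h.
Purge n3 = 0.112×1300.6 = 145.66 t/h.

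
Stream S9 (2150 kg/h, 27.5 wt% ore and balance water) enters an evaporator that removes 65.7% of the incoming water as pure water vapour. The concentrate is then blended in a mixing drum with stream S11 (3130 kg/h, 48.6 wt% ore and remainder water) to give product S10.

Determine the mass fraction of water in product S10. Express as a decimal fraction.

Vapour removed = 0.657×0.725×2150 = 1024.1 kg/h; concentrate = 1125.9 kg/h.
water reaching the mixer = 534.65 (from concentrate) + 3130×0.514 = 2143.5 kg/h.
Product flow = 1125.9 + 3130 = 4255.9 kg/h; water fraction = 0.504.

0.504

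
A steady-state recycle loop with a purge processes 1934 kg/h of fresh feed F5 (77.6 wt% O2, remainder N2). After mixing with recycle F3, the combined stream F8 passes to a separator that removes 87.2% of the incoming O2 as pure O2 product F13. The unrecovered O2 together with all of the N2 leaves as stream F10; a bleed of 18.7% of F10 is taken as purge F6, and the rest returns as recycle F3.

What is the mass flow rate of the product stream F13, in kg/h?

O2 in F8: m_A = 1934×0.776 + (1−0.187)·(1−0.872)·m_A, so m_A = 1500.8/0.8959 = 1675.1 kg/h.
Product F13 = 0.872×1675.1 = 1460.7 kg/h.

1461 kg/h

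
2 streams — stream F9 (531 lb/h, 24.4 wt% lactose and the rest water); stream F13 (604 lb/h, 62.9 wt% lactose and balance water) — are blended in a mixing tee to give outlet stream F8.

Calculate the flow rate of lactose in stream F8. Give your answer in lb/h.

509.5 lb/h

lactose out = lactose in = 531×0.244 + 604×0.629 = 509.48 lb/h.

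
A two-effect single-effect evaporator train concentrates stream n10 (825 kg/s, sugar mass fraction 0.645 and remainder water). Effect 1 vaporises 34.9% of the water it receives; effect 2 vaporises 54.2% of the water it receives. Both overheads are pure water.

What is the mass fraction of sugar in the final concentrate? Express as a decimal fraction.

0.859

water in feed = 825×0.355 = 292.88 kg/s.
After stage 1: water left = (1−0.349)×292.88 = 190.66; stream total = 722.79 kg/s.
After stage 2: water left = (1−0.542)×190.66 = 87.323; final concentrate = 619.45 kg/s.
sugar fraction = 532.12/619.45 = 0.859.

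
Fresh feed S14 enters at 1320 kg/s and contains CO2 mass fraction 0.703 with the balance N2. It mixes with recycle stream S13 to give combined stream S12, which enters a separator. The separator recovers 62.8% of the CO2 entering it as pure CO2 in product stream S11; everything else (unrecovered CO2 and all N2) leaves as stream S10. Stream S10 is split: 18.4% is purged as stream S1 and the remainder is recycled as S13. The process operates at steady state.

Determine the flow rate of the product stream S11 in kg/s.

CO2 in S12: m_A = 1320×0.703 + (1−0.184)·(1−0.628)·m_A, so m_A = 927.96/0.6964 = 1332.4 kg/s.
Product S11 = 0.628×1332.4 = 836.76 kg/s.

836.8 kg/s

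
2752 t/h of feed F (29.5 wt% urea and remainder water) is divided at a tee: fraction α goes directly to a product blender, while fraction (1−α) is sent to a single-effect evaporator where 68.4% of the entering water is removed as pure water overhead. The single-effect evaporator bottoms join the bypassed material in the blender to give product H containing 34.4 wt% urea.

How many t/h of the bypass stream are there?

1939 t/h

All 2752×0.295 = 811.84 t/h of urea reaches H, so H = 811.84/0.344 = 2360 t/h and vapour = 392 t/h.
The evaporator receives (1−α)·2752 of feed at 0.705 water and removes 0.684 of that water:
0.684×0.705×(1−α)×2752 = 392
(1−α) = 392/1327.1 = 0.2954;  α = 0.7046.
Bypass flow = 0.7046×2752 = 1939.1 t/h.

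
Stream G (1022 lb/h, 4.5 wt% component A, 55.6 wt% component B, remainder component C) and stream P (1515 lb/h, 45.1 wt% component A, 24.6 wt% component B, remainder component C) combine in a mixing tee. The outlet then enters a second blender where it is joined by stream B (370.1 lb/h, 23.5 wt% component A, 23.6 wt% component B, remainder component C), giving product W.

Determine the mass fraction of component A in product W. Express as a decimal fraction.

0.281

Overall, product flow = 2907.1 lb/h.
component A in = 1022×0.045 + 1515×0.451 + 370.1×0.235 = 816.23 lb/h.
component A fraction in W = 0.281.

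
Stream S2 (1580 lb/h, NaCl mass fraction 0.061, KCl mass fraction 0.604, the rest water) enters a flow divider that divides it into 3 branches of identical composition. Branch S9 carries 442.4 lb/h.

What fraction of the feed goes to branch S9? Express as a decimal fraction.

0.280

Fraction to S9 = 442.4/1580 = 0.2800.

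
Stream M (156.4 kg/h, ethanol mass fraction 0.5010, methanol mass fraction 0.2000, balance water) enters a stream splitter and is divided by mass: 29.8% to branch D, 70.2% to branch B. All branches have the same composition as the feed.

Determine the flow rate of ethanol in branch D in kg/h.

Branch D total = 0.298×156.4 = 46.607 kg/h.
ethanol in D = 0.501×46.607 = 23.35 kg/h.

23.35 kg/h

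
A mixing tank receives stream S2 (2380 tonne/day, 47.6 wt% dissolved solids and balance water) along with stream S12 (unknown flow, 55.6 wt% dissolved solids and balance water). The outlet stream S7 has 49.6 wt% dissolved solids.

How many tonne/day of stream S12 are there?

Let S12 be the unknown flow. Total out = 2380 + S12.
dissolved solids balance: 1132.9 + 0.556·S12 = 0.496·(2380 + S12)
(0.556 − 0.496)·S12 = 0.496×2380 − 1132.9 = 47.6
S12 = 47.6 / 0.060 = 793.33 tonne/day

793.3 tonne/day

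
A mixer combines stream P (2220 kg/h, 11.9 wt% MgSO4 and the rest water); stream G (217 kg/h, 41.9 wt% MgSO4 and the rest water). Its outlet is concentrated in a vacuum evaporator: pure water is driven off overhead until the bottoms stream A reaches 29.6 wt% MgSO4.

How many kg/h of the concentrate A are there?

1200 kg/h

MgSO4 entering = 2220×0.119 + 217×0.419 = 355.1 kg/h.
All MgSO4 reports to A, so A = 355.1/0.296 = 1199.7 kg/h.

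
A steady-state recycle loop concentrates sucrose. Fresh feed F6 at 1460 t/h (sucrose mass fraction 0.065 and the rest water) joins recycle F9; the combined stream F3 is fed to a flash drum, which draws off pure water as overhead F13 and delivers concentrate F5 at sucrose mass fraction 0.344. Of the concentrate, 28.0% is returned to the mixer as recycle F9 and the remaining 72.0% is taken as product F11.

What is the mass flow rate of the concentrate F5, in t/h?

383.2 t/h

Overall sucrose balance (none leaves overhead): sucrose in fresh feed = sucrose in product, i.e. 1460×0.065 = (1−0.280)·F5·0.344.
F5 = 94.9/(0.344×0.720) = 383.16 t/h.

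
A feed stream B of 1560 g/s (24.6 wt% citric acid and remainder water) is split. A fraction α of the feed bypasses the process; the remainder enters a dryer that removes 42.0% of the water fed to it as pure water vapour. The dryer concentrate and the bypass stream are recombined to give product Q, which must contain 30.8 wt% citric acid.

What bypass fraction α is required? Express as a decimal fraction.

All 1560×0.246 = 383.76 g/s of citric acid reaches Q, so Q = 383.76/0.308 = 1246 g/s and vapour = 314.03 g/s.
The evaporator receives (1−α)·1560 of feed at 0.754 water and removes 0.420 of that water:
0.420×0.754×(1−α)×1560 = 314.03
(1−α) = 314.03/494.02 = 0.6357;  α = 0.3643.

0.364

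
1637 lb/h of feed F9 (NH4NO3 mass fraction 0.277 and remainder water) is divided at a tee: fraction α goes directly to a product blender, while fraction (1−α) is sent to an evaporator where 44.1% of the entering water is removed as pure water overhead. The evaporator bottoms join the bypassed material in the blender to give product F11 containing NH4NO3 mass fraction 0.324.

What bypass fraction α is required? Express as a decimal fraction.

All 1637×0.277 = 453.45 lb/h of NH4NO3 reaches F11, so F11 = 453.45/0.324 = 1399.5 lb/h and vapour = 237.47 lb/h.
The evaporator receives (1−α)·1637 of feed at 0.723 water and removes 0.441 of that water:
0.441×0.723×(1−α)×1637 = 237.47
(1−α) = 237.47/521.95 = 0.4550;  α = 0.5450.

0.545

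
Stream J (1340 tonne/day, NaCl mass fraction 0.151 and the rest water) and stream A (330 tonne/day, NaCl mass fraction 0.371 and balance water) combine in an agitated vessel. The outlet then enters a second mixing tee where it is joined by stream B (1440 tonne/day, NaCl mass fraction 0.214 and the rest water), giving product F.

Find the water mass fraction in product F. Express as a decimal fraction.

0.796

Overall, product flow = 3110 tonne/day.
water in = 1340×0.849 + 330×0.629 + 1440×0.786 = 2477.1 tonne/day.
water fraction in F = 0.796.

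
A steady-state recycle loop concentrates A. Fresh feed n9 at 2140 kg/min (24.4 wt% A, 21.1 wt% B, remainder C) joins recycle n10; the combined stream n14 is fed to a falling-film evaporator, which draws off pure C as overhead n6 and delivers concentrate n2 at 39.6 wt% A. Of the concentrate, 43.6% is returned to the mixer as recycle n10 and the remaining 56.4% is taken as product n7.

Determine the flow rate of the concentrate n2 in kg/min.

Overall A balance (none leaves overhead): A in fresh feed = A in product, i.e. 2140×0.244 = (1−0.436)·n2·0.396.
n2 = 522.16/(0.396×0.564) = 2337.9 kg/min.

2338 kg/min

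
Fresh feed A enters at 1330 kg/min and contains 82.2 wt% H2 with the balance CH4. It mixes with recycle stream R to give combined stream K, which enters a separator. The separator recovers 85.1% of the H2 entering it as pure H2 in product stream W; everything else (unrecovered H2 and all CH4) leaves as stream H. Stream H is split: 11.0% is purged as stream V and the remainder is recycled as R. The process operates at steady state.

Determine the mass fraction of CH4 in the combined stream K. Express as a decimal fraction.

CH4 enters only via A and leaves only via the purge: 1330×0.178 = 0.110×(CH4 in H), and the separator passes all CH4, so CH4 in K = CH4 in H = 2152.2 kg/min.
H2 in K: m_A = 1330×0.822 + (1−0.110)·(1−0.851)·m_A, so m_A = 1093.3/0.8674 = 1260.4 kg/min.
K = 1260.4 + 2152.2 = 3412.6 kg/min.
CH4 fraction in K = 2152.2/3412.6 = 0.631.

0.631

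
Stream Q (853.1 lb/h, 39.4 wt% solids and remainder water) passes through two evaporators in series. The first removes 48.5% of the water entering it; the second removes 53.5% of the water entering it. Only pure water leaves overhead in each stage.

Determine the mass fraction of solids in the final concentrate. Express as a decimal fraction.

0.731

water in feed = 853.1×0.606 = 516.98 lb/h.
After stage 1: water left = (1−0.485)×516.98 = 266.24; stream total = 602.37 lb/h.
After stage 2: water left = (1−0.535)×266.24 = 123.8; final concentrate = 459.92 lb/h.
solids fraction = 336.12/459.92 = 0.731.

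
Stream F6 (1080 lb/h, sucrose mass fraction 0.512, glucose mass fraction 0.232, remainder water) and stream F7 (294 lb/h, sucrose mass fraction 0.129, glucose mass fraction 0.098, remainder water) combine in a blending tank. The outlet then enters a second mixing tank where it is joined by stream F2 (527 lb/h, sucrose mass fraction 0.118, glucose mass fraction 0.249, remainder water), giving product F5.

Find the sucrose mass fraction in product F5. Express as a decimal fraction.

Overall, product flow = 1901 lb/h.
sucrose in = 1080×0.512 + 294×0.129 + 527×0.118 = 653.07 lb/h.
sucrose fraction in F5 = 0.344.

0.344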